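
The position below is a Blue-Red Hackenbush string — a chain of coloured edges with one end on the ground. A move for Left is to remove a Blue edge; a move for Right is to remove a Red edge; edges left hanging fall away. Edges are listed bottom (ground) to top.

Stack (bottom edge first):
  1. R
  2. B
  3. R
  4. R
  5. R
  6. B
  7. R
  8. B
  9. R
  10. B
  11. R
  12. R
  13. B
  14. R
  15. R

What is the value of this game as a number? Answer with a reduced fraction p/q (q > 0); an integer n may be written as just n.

Prefix values for R B R R R B R B R B R R B R R via {L|R} + simplicity:
edge 1 of 15 (R): { — | 0 } — -1
edge 2 of 15 (B): { -1 | 0 } — -1/2
edge 3 of 15 (R): { -1 | -1/2,0 } — -3/4
edge 4 of 15 (R): { -1 | -3/4,-1/2,0 } — -7/8
edge 5 of 15 (R): { -1 | -7/8,-3/4,-1/2,0 } — -15/16
edge 6 of 15 (B): { -1,-15/16 | -7/8,-3/4,-1/2,0 } — -29/32
edge 7 of 15 (R): { -1,-15/16 | -29/32,-7/8,-3/4,-1/2,0 } — -59/64
edge 8 of 15 (B): { -1,-15/16,-59/64 | -29/32,-7/8,-3/4,-1/2,0 } — -117/128
edge 9 of 15 (R): { -1,-15/16,-59/64 | -117/128,-29/32,-7/8,-3/4,-1/2,0 } — -235/256
edge 10 of 15 (B): { -1,-15/16,-59/64,-235/256 | -117/128,-29/32,-7/8,-3/4,-1/2,0 } — -469/512
edge 11 of 15 (R): { -1,-15/16,-59/64,-235/256 | -469/512,-117/128,-29/32,-7/8,-3/4,-1/2,0 } — -939/1024
edge 12 of 15 (R): { -1,-15/16,-59/64,-235/256 | -939/1024,-469/512,-117/128,-29/32,-7/8,-3/4,-1/2,0 } — -1879/2048
edge 13 of 15 (B): { -1,-15/16,-59/64,-235/256,-1879/2048 | -939/1024,-469/512,-117/128,-29/32,-7/8,-3/4,-1/2,0 } — -3757/4096
edge 14 of 15 (R): { -1,-15/16,-59/64,-235/256,-1879/2048 | -3757/4096,-939/1024,-469/512,-117/128,-29/32,-7/8,-3/4,-1/2,0 } — -7515/8192
edge 15 of 15 (R): { -1,-15/16,-59/64,-235/256,-1879/2048 | -7515/8192,-3757/4096,-939/1024,-469/512,-117/128,-29/32,-7/8,-3/4,-1/2,0 } — -15031/16384

-15031/16384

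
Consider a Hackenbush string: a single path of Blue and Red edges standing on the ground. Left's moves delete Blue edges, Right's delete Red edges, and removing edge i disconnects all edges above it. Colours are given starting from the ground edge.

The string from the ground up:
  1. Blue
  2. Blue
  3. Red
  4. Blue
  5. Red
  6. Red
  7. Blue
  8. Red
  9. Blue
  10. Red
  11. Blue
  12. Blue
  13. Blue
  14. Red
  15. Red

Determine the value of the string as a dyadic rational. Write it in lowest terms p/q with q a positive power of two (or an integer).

Recurse on prefixes of the 15-edge string Blue Blue Red Blue Red Red Blue Red Blue Red Blue Blue Blue Red Red:
B: Left { 0 }, Right { ∅ } = simplest 1
BB: Left { 0 1 }, Right { ∅ } = simplest 2
BBR: Left { 0 1 }, Right { 2 } = simplest 3/2
BBRB: Left { 0 1 3/2 }, Right { 2 } = simplest 7/4
BBRBR: Left { 0 1 3/2 }, Right { 7/4 2 } = simplest 13/8
BBRBRR: Left { 0 1 3/2 }, Right { 13/8 7/4 2 } = simplest 25/16
BBRBRRB: Left { 0 1 3/2 25/16 }, Right { 13/8 7/4 2 } = simplest 51/32
BBRBRRBR: Left { 0 1 3/2 25/16 }, Right { 51/32 13/8 7/4 2 } = simplest 101/64
BBRBRRBRB: Left { 0 1 3/2 25/16 101/64 }, Right { 51/32 13/8 7/4 2 } = simplest 203/128
BBRBRRBRBR: Left { 0 1 3/2 25/16 101/64 }, Right { 203/128 51/32 13/8 7/4 2 } = simplest 405/256
BBRBRRBRBRB: Left { 0 1 3/2 25/16 101/64 405/256 }, Right { 203/128 51/32 13/8 7/4 2 } = simplest 811/512
BBRBRRBRBRBB: Left { 0 1 3/2 25/16 101/64 405/256 811/512 }, Right { 203/128 51/32 13/8 7/4 2 } = simplest 1623/1024
BBRBRRBRBRBBB: Left { 0 1 3/2 25/16 101/64 405/256 811/512 1623/1024 }, Right { 203/128 51/32 13/8 7/4 2 } = simplest 3247/2048
BBRBRRBRBRBBBR: Left { 0 1 3/2 25/16 101/64 405/256 811/512 1623/1024 }, Right { 3247/2048 203/128 51/32 13/8 7/4 2 } = simplest 6493/4096
BBRBRRBRBRBBBRR: Left { 0 1 3/2 25/16 101/64 405/256 811/512 1623/1024 }, Right { 6493/4096 3247/2048 203/128 51/32 13/8 7/4 2 } = simplest 12985/8192

12985/8192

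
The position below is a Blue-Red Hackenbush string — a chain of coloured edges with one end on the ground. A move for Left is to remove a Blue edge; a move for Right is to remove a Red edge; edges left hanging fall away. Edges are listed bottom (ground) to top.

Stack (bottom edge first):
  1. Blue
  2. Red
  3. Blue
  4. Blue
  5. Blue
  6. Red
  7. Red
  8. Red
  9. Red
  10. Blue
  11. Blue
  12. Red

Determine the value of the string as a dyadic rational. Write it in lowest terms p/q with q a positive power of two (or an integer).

1805/2048

Recurse on prefixes of the 12-edge string Blue Red Blue Blue Blue Red Red Red Red Blue Blue Red:
G_1 [B]  L=[0]  R=[—]  — 1
G_2 [BR]  L=[0]  R=[1]  — 1/2
G_3 [BRB]  L=[0,1/2]  R=[1]  — 3/4
G_4 [BRBB]  L=[0,1/2,3/4]  R=[1]  — 7/8
G_5 [BRBBB]  L=[0,1/2,3/4,7/8]  R=[1]  — 15/16
G_6 [BRBBBR]  L=[0,1/2,3/4,7/8]  R=[15/16,1]  — 29/32
G_7 [BRBBBRR]  L=[0,1/2,3/4,7/8]  R=[29/32,15/16,1]  — 57/64
G_8 [BRBBBRRR]  L=[0,1/2,3/4,7/8]  R=[57/64,29/32,15/16,1]  — 113/128
G_9 [BRBBBRRRR]  L=[0,1/2,3/4,7/8]  R=[113/128,57/64,29/32,15/16,1]  — 225/256
G_10 [BRBBBRRRRB]  L=[0,1/2,3/4,7/8,225/256]  R=[113/128,57/64,29/32,15/16,1]  — 451/512
G_11 [BRBBBRRRRBB]  L=[0,1/2,3/4,7/8,225/256,451/512]  R=[113/128,57/64,29/32,15/16,1]  — 903/1024
G_12 [BRBBBRRRRBBR]  L=[0,1/2,3/4,7/8,225/256,451/512]  R=[903/1024,113/128,57/64,29/32,15/16,1]  — 1805/2048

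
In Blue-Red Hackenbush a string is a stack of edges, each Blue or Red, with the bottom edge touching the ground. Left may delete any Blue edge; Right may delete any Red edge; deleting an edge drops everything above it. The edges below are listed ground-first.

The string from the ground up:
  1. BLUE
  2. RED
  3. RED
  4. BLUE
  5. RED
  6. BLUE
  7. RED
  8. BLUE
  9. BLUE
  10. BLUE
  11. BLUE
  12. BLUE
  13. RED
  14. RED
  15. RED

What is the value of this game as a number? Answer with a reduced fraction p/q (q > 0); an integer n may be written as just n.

5617/16384

Recurse on prefixes of the 15-edge string BLUE RED RED BLUE RED BLUE RED BLUE BLUE BLUE BLUE BLUE RED RED RED:
B: Left { 0 }, Right { — } → simplest 1
BR: Left { 0 }, Right { 1 } → simplest 1/2
BRR: Left { 0 }, Right { 1/2, 1 } → simplest 1/4
BRRB: Left { 0, 1/4 }, Right { 1/2, 1 } → simplest 3/8
BRRBR: Left { 0, 1/4 }, Right { 3/8, 1/2, 1 } → simplest 5/16
BRRBRB: Left { 0, 1/4, 5/16 }, Right { 3/8, 1/2, 1 } → simplest 11/32
BRRBRBR: Left { 0, 1/4, 5/16 }, Right { 11/32, 3/8, 1/2, 1 } → simplest 21/64
BRRBRBRB: Left { 0, 1/4, 5/16, 21/64 }, Right { 11/32, 3/8, 1/2, 1 } → simplest 43/128
BRRBRBRBB: Left { 0, 1/4, 5/16, 21/64, 43/128 }, Right { 11/32, 3/8, 1/2, 1 } → simplest 87/256
BRRBRBRBBB: Left { 0, 1/4, 5/16, 21/64, 43/128, 87/256 }, Right { 11/32, 3/8, 1/2, 1 } → simplest 175/512
BRRBRBRBBBB: Left { 0, 1/4, 5/16, 21/64, 43/128, 87/256, 175/512 }, Right { 11/32, 3/8, 1/2, 1 } → simplest 351/1024
BRRBRBRBBBBB: Left { 0, 1/4, 5/16, 21/64, 43/128, 87/256, 175/512, 351/1024 }, Right { 11/32, 3/8, 1/2, 1 } → simplest 703/2048
BRRBRBRBBBBBR: Left { 0, 1/4, 5/16, 21/64, 43/128, 87/256, 175/512, 351/1024 }, Right { 703/2048, 11/32, 3/8, 1/2, 1 } → simplest 1405/4096
BRRBRBRBBBBBRR: Left { 0, 1/4, 5/16, 21/64, 43/128, 87/256, 175/512, 351/1024 }, Right { 1405/4096, 703/2048, 11/32, 3/8, 1/2, 1 } → simplest 2809/8192
BRRBRBRBBBBBRRR: Left { 0, 1/4, 5/16, 21/64, 43/128, 87/256, 175/512, 351/1024 }, Right { 2809/8192, 1405/4096, 703/2048, 11/32, 3/8, 1/2, 1 } → simplest 5617/16384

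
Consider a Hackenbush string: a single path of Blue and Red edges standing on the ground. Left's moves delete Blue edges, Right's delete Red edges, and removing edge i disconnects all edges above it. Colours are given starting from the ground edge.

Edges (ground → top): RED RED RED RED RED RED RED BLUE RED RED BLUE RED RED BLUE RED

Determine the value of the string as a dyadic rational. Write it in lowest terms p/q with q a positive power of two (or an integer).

-1755/256

v_1 [R]  L=[]  R=[0]  ⇒ -1
v_2 [RR]  L=[]  R=[-1,0]  ⇒ -2
v_3 [RRR]  L=[]  R=[-2,-1,0]  ⇒ -3
v_4 [RRRR]  L=[]  R=[-3,-2,-1,0]  ⇒ -4
v_5 [RRRRR]  L=[]  R=[-4,-3,-2,-1,0]  ⇒ -5
v_6 [RRRRRR]  L=[]  R=[-5,-4,-3,-2,-1,0]  ⇒ -6
v_7 [RRRRRRR]  L=[]  R=[-6,-5,-4,-3,-2,-1,0]  ⇒ -7
v_8 [RRRRRRRB]  L=[-7]  R=[-6,-5,-4,-3,-2,-1,0]  ⇒ -13/2
v_9 [RRRRRRRBR]  L=[-7]  R=[-13/2,-6,-5,-4,-3,-2,-1,0]  ⇒ -27/4
v_10 [RRRRRRRBRR]  L=[-7]  R=[-27/4,-13/2,-6,-5,-4,-3,-2,-1,0]  ⇒ -55/8
v_11 [RRRRRRRBRRB]  L=[-7,-55/8]  R=[-27/4,-13/2,-6,-5,-4,-3,-2,-1,0]  ⇒ -109/16
v_12 [RRRRRRRBRRBR]  L=[-7,-55/8]  R=[-109/16,-27/4,-13/2,-6,-5,-4,-3,-2,-1,0]  ⇒ -219/32
v_13 [RRRRRRRBRRBRR]  L=[-7,-55/8]  R=[-219/32,-109/16,-27/4,-13/2,-6,-5,-4,-3,-2,-1,0]  ⇒ -439/64
v_14 [RRRRRRRBRRBRRB]  L=[-7,-55/8,-439/64]  R=[-219/32,-109/16,-27/4,-13/2,-6,-5,-4,-3,-2,-1,0]  ⇒ -877/128
v_15 [RRRRRRRBRRBRRBR]  L=[-7,-55/8,-439/64]  R=[-877/128,-219/32,-109/16,-27/4,-13/2,-6,-5,-4,-3,-2,-1,0]  ⇒ -1755/256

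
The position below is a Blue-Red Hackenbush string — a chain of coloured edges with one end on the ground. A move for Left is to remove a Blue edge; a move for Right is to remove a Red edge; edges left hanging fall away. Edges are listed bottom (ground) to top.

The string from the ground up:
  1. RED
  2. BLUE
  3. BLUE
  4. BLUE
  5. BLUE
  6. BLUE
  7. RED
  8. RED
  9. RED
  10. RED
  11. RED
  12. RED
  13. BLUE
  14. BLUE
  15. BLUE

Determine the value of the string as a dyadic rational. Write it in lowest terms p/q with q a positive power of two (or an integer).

-1009/16384

R: Left {  }, Right { 0 } so simplest -1
RB: Left { -1 }, Right { 0 } so simplest -1/2
RBB: Left { -1, -1/2 }, Right { 0 } so simplest -1/4
RBBB: Left { -1, -1/2, -1/4 }, Right { 0 } so simplest -1/8
RBBBB: Left { -1, -1/2, -1/4, -1/8 }, Right { 0 } so simplest -1/16
RBBBBB: Left { -1, -1/2, -1/4, -1/8, -1/16 }, Right { 0 } so simplest -1/32
RBBBBBR: Left { -1, -1/2, -1/4, -1/8, -1/16 }, Right { -1/32, 0 } so simplest -3/64
RBBBBBRR: Left { -1, -1/2, -1/4, -1/8, -1/16 }, Right { -3/64, -1/32, 0 } so simplest -7/128
RBBBBBRRR: Left { -1, -1/2, -1/4, -1/8, -1/16 }, Right { -7/128, -3/64, -1/32, 0 } so simplest -15/256
RBBBBBRRRR: Left { -1, -1/2, -1/4, -1/8, -1/16 }, Right { -15/256, -7/128, -3/64, -1/32, 0 } so simplest -31/512
RBBBBBRRRRR: Left { -1, -1/2, -1/4, -1/8, -1/16 }, Right { -31/512, -15/256, -7/128, -3/64, -1/32, 0 } so simplest -63/1024
RBBBBBRRRRRR: Left { -1, -1/2, -1/4, -1/8, -1/16 }, Right { -63/1024, -31/512, -15/256, -7/128, -3/64, -1/32, 0 } so simplest -127/2048
RBBBBBRRRRRRB: Left { -1, -1/2, -1/4, -1/8, -1/16, -127/2048 }, Right { -63/1024, -31/512, -15/256, -7/128, -3/64, -1/32, 0 } so simplest -253/4096
RBBBBBRRRRRRBB: Left { -1, -1/2, -1/4, -1/8, -1/16, -127/2048, -253/4096 }, Right { -63/1024, -31/512, -15/256, -7/128, -3/64, -1/32, 0 } so simplest -505/8192
RBBBBBRRRRRRBBB: Left { -1, -1/2, -1/4, -1/8, -1/16, -127/2048, -253/4096, -505/8192 }, Right { -63/1024, -31/512, -15/256, -7/128, -3/64, -1/32, 0 } so simplest -1009/16384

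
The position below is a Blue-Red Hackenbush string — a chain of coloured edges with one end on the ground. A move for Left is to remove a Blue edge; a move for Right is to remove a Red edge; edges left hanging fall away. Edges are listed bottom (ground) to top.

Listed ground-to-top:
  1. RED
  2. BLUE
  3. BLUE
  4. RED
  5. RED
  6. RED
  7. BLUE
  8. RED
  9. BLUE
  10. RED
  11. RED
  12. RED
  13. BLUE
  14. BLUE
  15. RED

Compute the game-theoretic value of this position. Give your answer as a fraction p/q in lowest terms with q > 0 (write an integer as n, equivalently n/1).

value_1 [R]  L=[∅]  R=[0]  -> -1
value_2 [RB]  L=[-1]  R=[0]  -> -1/2
value_3 [RBB]  L=[-1,-1/2]  R=[0]  -> -1/4
value_4 [RBBR]  L=[-1,-1/2]  R=[-1/4,0]  -> -3/8
value_5 [RBBRR]  L=[-1,-1/2]  R=[-3/8,-1/4,0]  -> -7/16
value_6 [RBBRRR]  L=[-1,-1/2]  R=[-7/16,-3/8,-1/4,0]  -> -15/32
value_7 [RBBRRRB]  L=[-1,-1/2,-15/32]  R=[-7/16,-3/8,-1/4,0]  -> -29/64
value_8 [RBBRRRBR]  L=[-1,-1/2,-15/32]  R=[-29/64,-7/16,-3/8,-1/4,0]  -> -59/128
value_9 [RBBRRRBRB]  L=[-1,-1/2,-15/32,-59/128]  R=[-29/64,-7/16,-3/8,-1/4,0]  -> -117/256
value_10 [RBBRRRBRBR]  L=[-1,-1/2,-15/32,-59/128]  R=[-117/256,-29/64,-7/16,-3/8,-1/4,0]  -> -235/512
value_11 [RBBRRRBRBRR]  L=[-1,-1/2,-15/32,-59/128]  R=[-235/512,-117/256,-29/64,-7/16,-3/8,-1/4,0]  -> -471/1024
value_12 [RBBRRRBRBRRR]  L=[-1,-1/2,-15/32,-59/128]  R=[-471/1024,-235/512,-117/256,-29/64,-7/16,-3/8,-1/4,0]  -> -943/2048
value_13 [RBBRRRBRBRRRB]  L=[-1,-1/2,-15/32,-59/128,-943/2048]  R=[-471/1024,-235/512,-117/256,-29/64,-7/16,-3/8,-1/4,0]  -> -1885/4096
value_14 [RBBRRRBRBRRRBB]  L=[-1,-1/2,-15/32,-59/128,-943/2048,-1885/4096]  R=[-471/1024,-235/512,-117/256,-29/64,-7/16,-3/8,-1/4,0]  -> -3769/8192
value_15 [RBBRRRBRBRRRBBR]  L=[-1,-1/2,-15/32,-59/128,-943/2048,-1885/4096]  R=[-3769/8192,-471/1024,-235/512,-117/256,-29/64,-7/16,-3/8,-1/4,0]  -> -7539/16384

-7539/16384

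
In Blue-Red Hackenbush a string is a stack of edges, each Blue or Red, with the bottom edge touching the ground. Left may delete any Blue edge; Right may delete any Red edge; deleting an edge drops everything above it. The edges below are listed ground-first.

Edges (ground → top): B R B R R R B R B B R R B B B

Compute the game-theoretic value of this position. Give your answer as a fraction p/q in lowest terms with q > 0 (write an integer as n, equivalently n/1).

8911/16384

Prefix values for B R B R R R B R B B R R B B B via {L|R} + simplicity:
v_1 [B]  L=[0]  R=[·]  => 1
v_2 [BR]  L=[0]  R=[1]  => 1/2
v_3 [BRB]  L=[0, 1/2]  R=[1]  => 3/4
v_4 [BRBR]  L=[0, 1/2]  R=[3/4, 1]  => 5/8
v_5 [BRBRR]  L=[0, 1/2]  R=[5/8, 3/4, 1]  => 9/16
v_6 [BRBRRR]  L=[0, 1/2]  R=[9/16, 5/8, 3/4, 1]  => 17/32
v_7 [BRBRRRB]  L=[0, 1/2, 17/32]  R=[9/16, 5/8, 3/4, 1]  => 35/64
v_8 [BRBRRRBR]  L=[0, 1/2, 17/32]  R=[35/64, 9/16, 5/8, 3/4, 1]  => 69/128
v_9 [BRBRRRBRB]  L=[0, 1/2, 17/32, 69/128]  R=[35/64, 9/16, 5/8, 3/4, 1]  => 139/256
v_10 [BRBRRRBRBB]  L=[0, 1/2, 17/32, 69/128, 139/256]  R=[35/64, 9/16, 5/8, 3/4, 1]  => 279/512
v_11 [BRBRRRBRBBR]  L=[0, 1/2, 17/32, 69/128, 139/256]  R=[279/512, 35/64, 9/16, 5/8, 3/4, 1]  => 557/1024
v_12 [BRBRRRBRBBRR]  L=[0, 1/2, 17/32, 69/128, 139/256]  R=[557/1024, 279/512, 35/64, 9/16, 5/8, 3/4, 1]  => 1113/2048
v_13 [BRBRRRBRBBRRB]  L=[0, 1/2, 17/32, 69/128, 139/256, 1113/2048]  R=[557/1024, 279/512, 35/64, 9/16, 5/8, 3/4, 1]  => 2227/4096
v_14 [BRBRRRBRBBRRBB]  L=[0, 1/2, 17/32, 69/128, 139/256, 1113/2048, 2227/4096]  R=[557/1024, 279/512, 35/64, 9/16, 5/8, 3/4, 1]  => 4455/8192
v_15 [BRBRRRBRBBRRBBB]  L=[0, 1/2, 17/32, 69/128, 139/256, 1113/2048, 2227/4096, 4455/8192]  R=[557/1024, 279/512, 35/64, 9/16, 5/8, 3/4, 1]  => 8911/16384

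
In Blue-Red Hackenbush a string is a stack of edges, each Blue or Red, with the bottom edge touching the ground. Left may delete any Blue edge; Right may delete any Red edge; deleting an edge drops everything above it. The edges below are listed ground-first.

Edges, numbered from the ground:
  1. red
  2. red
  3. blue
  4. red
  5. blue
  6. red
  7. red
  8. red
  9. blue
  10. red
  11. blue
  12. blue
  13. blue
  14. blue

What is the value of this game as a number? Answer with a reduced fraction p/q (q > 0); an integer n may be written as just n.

Recurse on prefixes of the 14-edge string red red blue red blue red red red blue red blue blue blue blue:
edge 1 of 14 (red): { ∅ | 0 } — -1
edge 2 of 14 (red): { ∅ | -1 0 } — -2
edge 3 of 14 (blue): { -2 | -1 0 } — -3/2
edge 4 of 14 (red): { -2 | -3/2 -1 0 } — -7/4
edge 5 of 14 (blue): { -2 -7/4 | -3/2 -1 0 } — -13/8
edge 6 of 14 (red): { -2 -7/4 | -13/8 -3/2 -1 0 } — -27/16
edge 7 of 14 (red): { -2 -7/4 | -27/16 -13/8 -3/2 -1 0 } — -55/32
edge 8 of 14 (red): { -2 -7/4 | -55/32 -27/16 -13/8 -3/2 -1 0 } — -111/64
edge 9 of 14 (blue): { -2 -7/4 -111/64 | -55/32 -27/16 -13/8 -3/2 -1 0 } — -221/128
edge 10 of 14 (red): { -2 -7/4 -111/64 | -221/128 -55/32 -27/16 -13/8 -3/2 -1 0 } — -443/256
edge 11 of 14 (blue): { -2 -7/4 -111/64 -443/256 | -221/128 -55/32 -27/16 -13/8 -3/2 -1 0 } — -885/512
edge 12 of 14 (blue): { -2 -7/4 -111/64 -443/256 -885/512 | -221/128 -55/32 -27/16 -13/8 -3/2 -1 0 } — -1769/1024
edge 13 of 14 (blue): { -2 -7/4 -111/64 -443/256 -885/512 -1769/1024 | -221/128 -55/32 -27/16 -13/8 -3/2 -1 0 } — -3537/2048
edge 14 of 14 (blue): { -2 -7/4 -111/64 -443/256 -885/512 -1769/1024 -3537/2048 | -221/128 -55/32 -27/16 -13/8 -3/2 -1 0 } — -7073/4096

-7073/4096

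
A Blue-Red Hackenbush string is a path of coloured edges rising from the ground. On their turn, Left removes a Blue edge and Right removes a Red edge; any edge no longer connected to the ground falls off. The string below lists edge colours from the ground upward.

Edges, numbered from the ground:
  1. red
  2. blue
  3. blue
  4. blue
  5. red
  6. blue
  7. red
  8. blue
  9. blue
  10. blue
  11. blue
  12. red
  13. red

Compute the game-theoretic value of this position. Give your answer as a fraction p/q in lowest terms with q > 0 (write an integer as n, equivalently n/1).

-647/4096

step 1: add red to get r; options L={  } R={ 0 } = -1
step 2: add blue to get rb; options L={ -1 } R={ 0 } = -1/2
step 3: add blue to get rbb; options L={ -1 -1/2 } R={ 0 } = -1/4
step 4: add blue to get rbbb; options L={ -1 -1/2 -1/4 } R={ 0 } = -1/8
step 5: add red to get rbbbr; options L={ -1 -1/2 -1/4 } R={ -1/8 0 } = -3/16
step 6: add blue to get rbbbrb; options L={ -1 -1/2 -1/4 -3/16 } R={ -1/8 0 } = -5/32
step 7: add red to get rbbbrbr; options L={ -1 -1/2 -1/4 -3/16 } R={ -5/32 -1/8 0 } = -11/64
step 8: add blue to get rbbbrbrb; options L={ -1 -1/2 -1/4 -3/16 -11/64 } R={ -5/32 -1/8 0 } = -21/128
step 9: add blue to get rbbbrbrbb; options L={ -1 -1/2 -1/4 -3/16 -11/64 -21/128 } R={ -5/32 -1/8 0 } = -41/256
step 10: add blue to get rbbbrbrbbb; options L={ -1 -1/2 -1/4 -3/16 -11/64 -21/128 -41/256 } R={ -5/32 -1/8 0 } = -81/512
step 11: add blue to get rbbbrbrbbbb; options L={ -1 -1/2 -1/4 -3/16 -11/64 -21/128 -41/256 -81/512 } R={ -5/32 -1/8 0 } = -161/1024
step 12: add red to get rbbbrbrbbbbr; options L={ -1 -1/2 -1/4 -3/16 -11/64 -21/128 -41/256 -81/512 } R={ -161/1024 -5/32 -1/8 0 } = -323/2048
step 13: add red to get rbbbrbrbbbbrr; options L={ -1 -1/2 -1/4 -3/16 -11/64 -21/128 -41/256 -81/512 } R={ -323/2048 -161/1024 -5/32 -1/8 0 } = -647/4096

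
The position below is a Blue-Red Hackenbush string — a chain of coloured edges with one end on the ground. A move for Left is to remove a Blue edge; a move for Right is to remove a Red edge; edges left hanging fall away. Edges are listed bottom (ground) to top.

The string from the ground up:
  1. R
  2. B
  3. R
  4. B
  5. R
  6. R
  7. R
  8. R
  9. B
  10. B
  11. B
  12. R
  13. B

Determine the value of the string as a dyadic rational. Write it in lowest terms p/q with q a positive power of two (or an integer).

g(R) = { · | 0 } so -1
g(RB) = { -1 | 0 } so -1/2
g(RBR) = { -1 | -1/2,0 } so -3/4
g(RBRB) = { -1,-3/4 | -1/2,0 } so -5/8
g(RBRBR) = { -1,-3/4 | -5/8,-1/2,0 } so -11/16
g(RBRBRR) = { -1,-3/4 | -11/16,-5/8,-1/2,0 } so -23/32
g(RBRBRRR) = { -1,-3/4 | -23/32,-11/16,-5/8,-1/2,0 } so -47/64
g(RBRBRRRR) = { -1,-3/4 | -47/64,-23/32,-11/16,-5/8,-1/2,0 } so -95/128
g(RBRBRRRRB) = { -1,-3/4,-95/128 | -47/64,-23/32,-11/16,-5/8,-1/2,0 } so -189/256
g(RBRBRRRRBB) = { -1,-3/4,-95/128,-189/256 | -47/64,-23/32,-11/16,-5/8,-1/2,0 } so -377/512
g(RBRBRRRRBBB) = { -1,-3/4,-95/128,-189/256,-377/512 | -47/64,-23/32,-11/16,-5/8,-1/2,0 } so -753/1024
g(RBRBRRRRBBBR) = { -1,-3/4,-95/128,-189/256,-377/512 | -753/1024,-47/64,-23/32,-11/16,-5/8,-1/2,0 } so -1507/2048
g(RBRBRRRRBBBRB) = { -1,-3/4,-95/128,-189/256,-377/512,-1507/2048 | -753/1024,-47/64,-23/32,-11/16,-5/8,-1/2,0 } so -3013/4096

-3013/4096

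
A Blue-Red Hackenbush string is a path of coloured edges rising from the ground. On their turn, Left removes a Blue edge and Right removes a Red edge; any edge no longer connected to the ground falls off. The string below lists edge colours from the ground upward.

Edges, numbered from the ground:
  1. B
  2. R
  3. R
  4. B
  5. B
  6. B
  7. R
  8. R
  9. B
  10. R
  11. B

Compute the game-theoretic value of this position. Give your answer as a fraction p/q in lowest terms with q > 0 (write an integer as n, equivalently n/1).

459/1024

Prefix values for B R R B B B R R B R B via {L|R} + simplicity:
edge 1 of 11 (B): { 0 | ∅ } -> 1
edge 2 of 11 (R): { 0 | 1 } -> 1/2
edge 3 of 11 (R): { 0 | 1/2,1 } -> 1/4
edge 4 of 11 (B): { 0,1/4 | 1/2,1 } -> 3/8
edge 5 of 11 (B): { 0,1/4,3/8 | 1/2,1 } -> 7/16
edge 6 of 11 (B): { 0,1/4,3/8,7/16 | 1/2,1 } -> 15/32
edge 7 of 11 (R): { 0,1/4,3/8,7/16 | 15/32,1/2,1 } -> 29/64
edge 8 of 11 (R): { 0,1/4,3/8,7/16 | 29/64,15/32,1/2,1 } -> 57/128
edge 9 of 11 (B): { 0,1/4,3/8,7/16,57/128 | 29/64,15/32,1/2,1 } -> 115/256
edge 10 of 11 (R): { 0,1/4,3/8,7/16,57/128 | 115/256,29/64,15/32,1/2,1 } -> 229/512
edge 11 of 11 (B): { 0,1/4,3/8,7/16,57/128,229/512 | 115/256,29/64,15/32,1/2,1 } -> 459/1024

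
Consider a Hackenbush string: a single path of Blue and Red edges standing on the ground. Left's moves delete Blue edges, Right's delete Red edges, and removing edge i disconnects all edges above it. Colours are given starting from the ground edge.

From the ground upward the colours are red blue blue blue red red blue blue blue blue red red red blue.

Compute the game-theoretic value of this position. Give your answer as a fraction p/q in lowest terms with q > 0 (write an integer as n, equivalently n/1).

1 of 14 · r · max L −∞ · min R 0 — -1
2 of 14 · rb · max L -1 · min R 0 — -1/2
3 of 14 · rbb · max L -1/2 · min R 0 — -1/4
4 of 14 · rbbb · max L -1/4 · min R 0 — -1/8
5 of 14 · rbbbr · max L -1/4 · min R -1/8 — -3/16
6 of 14 · rbbbrr · max L -1/4 · min R -3/16 — -7/32
7 of 14 · rbbbrrb · max L -7/32 · min R -3/16 — -13/64
8 of 14 · rbbbrrbb · max L -13/64 · min R -3/16 — -25/128
9 of 14 · rbbbrrbbb · max L -25/128 · min R -3/16 — -49/256
10 of 14 · rbbbrrbbbb · max L -49/256 · min R -3/16 — -97/512
11 of 14 · rbbbrrbbbbr · max L -49/256 · min R -97/512 — -195/1024
12 of 14 · rbbbrrbbbbrr · max L -49/256 · min R -195/1024 — -391/2048
13 of 14 · rbbbrrbbbbrrr · max L -49/256 · min R -391/2048 — -783/4096
14 of 14 · rbbbrrbbbbrrrb · max L -783/4096 · min R -391/2048 — -1565/8192

-1565/8192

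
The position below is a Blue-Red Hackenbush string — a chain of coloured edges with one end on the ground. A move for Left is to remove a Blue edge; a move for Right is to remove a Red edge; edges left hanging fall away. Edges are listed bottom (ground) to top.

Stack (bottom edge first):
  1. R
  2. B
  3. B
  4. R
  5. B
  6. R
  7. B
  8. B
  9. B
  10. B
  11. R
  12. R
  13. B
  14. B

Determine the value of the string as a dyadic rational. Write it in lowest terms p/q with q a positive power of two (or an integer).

-2585/8192

Prefix values for R B B R B R B B B B R R B B via {L|R} + simplicity:
R: Left { · }, Right { 0 } -> simplest -1
RB: Left { -1 }, Right { 0 } -> simplest -1/2
RBB: Left { -1,-1/2 }, Right { 0 } -> simplest -1/4
RBBR: Left { -1,-1/2 }, Right { -1/4,0 } -> simplest -3/8
RBBRB: Left { -1,-1/2,-3/8 }, Right { -1/4,0 } -> simplest -5/16
RBBRBR: Left { -1,-1/2,-3/8 }, Right { -5/16,-1/4,0 } -> simplest -11/32
RBBRBRB: Left { -1,-1/2,-3/8,-11/32 }, Right { -5/16,-1/4,0 } -> simplest -21/64
RBBRBRBB: Left { -1,-1/2,-3/8,-11/32,-21/64 }, Right { -5/16,-1/4,0 } -> simplest -41/128
RBBRBRBBB: Left { -1,-1/2,-3/8,-11/32,-21/64,-41/128 }, Right { -5/16,-1/4,0 } -> simplest -81/256
RBBRBRBBBB: Left { -1,-1/2,-3/8,-11/32,-21/64,-41/128,-81/256 }, Right { -5/16,-1/4,0 } -> simplest -161/512
RBBRBRBBBBR: Left { -1,-1/2,-3/8,-11/32,-21/64,-41/128,-81/256 }, Right { -161/512,-5/16,-1/4,0 } -> simplest -323/1024
RBBRBRBBBBRR: Left { -1,-1/2,-3/8,-11/32,-21/64,-41/128,-81/256 }, Right { -323/1024,-161/512,-5/16,-1/4,0 } -> simplest -647/2048
RBBRBRBBBBRRB: Left { -1,-1/2,-3/8,-11/32,-21/64,-41/128,-81/256,-647/2048 }, Right { -323/1024,-161/512,-5/16,-1/4,0 } -> simplest -1293/4096
RBBRBRBBBBRRBB: Left { -1,-1/2,-3/8,-11/32,-21/64,-41/128,-81/256,-647/2048,-1293/4096 }, Right { -323/1024,-161/512,-5/16,-1/4,0 } -> simplest -2585/8192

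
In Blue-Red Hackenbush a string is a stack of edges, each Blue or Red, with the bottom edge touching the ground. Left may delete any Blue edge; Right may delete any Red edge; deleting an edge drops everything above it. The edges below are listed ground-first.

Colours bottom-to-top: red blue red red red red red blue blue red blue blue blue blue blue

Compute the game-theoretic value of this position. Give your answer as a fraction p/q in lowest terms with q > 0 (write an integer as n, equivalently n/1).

Prefix values for red blue red red red red red blue blue red blue blue blue blue blue via {L|R} + simplicity:
value_1 [r]  L=[none]  R=[0]  gives -1
value_2 [rb]  L=[-1]  R=[0]  gives -1/2
value_3 [rbr]  L=[-1]  R=[-1/2, 0]  gives -3/4
value_4 [rbrr]  L=[-1]  R=[-3/4, -1/2, 0]  gives -7/8
value_5 [rbrrr]  L=[-1]  R=[-7/8, -3/4, -1/2, 0]  gives -15/16
value_6 [rbrrrr]  L=[-1]  R=[-15/16, -7/8, -3/4, -1/2, 0]  gives -31/32
value_7 [rbrrrrr]  L=[-1]  R=[-31/32, -15/16, -7/8, -3/4, -1/2, 0]  gives -63/64
value_8 [rbrrrrrb]  L=[-1, -63/64]  R=[-31/32, -15/16, -7/8, -3/4, -1/2, 0]  gives -125/128
value_9 [rbrrrrrbb]  L=[-1, -63/64, -125/128]  R=[-31/32, -15/16, -7/8, -3/4, -1/2, 0]  gives -249/256
value_10 [rbrrrrrbbr]  L=[-1, -63/64, -125/128]  R=[-249/256, -31/32, -15/16, -7/8, -3/4, -1/2, 0]  gives -499/512
value_11 [rbrrrrrbbrb]  L=[-1, -63/64, -125/128, -499/512]  R=[-249/256, -31/32, -15/16, -7/8, -3/4, -1/2, 0]  gives -997/1024
value_12 [rbrrrrrbbrbb]  L=[-1, -63/64, -125/128, -499/512, -997/1024]  R=[-249/256, -31/32, -15/16, -7/8, -3/4, -1/2, 0]  gives -1993/2048
value_13 [rbrrrrrbbrbbb]  L=[-1, -63/64, -125/128, -499/512, -997/1024, -1993/2048]  R=[-249/256, -31/32, -15/16, -7/8, -3/4, -1/2, 0]  gives -3985/4096
value_14 [rbrrrrrbbrbbbb]  L=[-1, -63/64, -125/128, -499/512, -997/1024, -1993/2048, -3985/4096]  R=[-249/256, -31/32, -15/16, -7/8, -3/4, -1/2, 0]  gives -7969/8192
value_15 [rbrrrrrbbrbbbbb]  L=[-1, -63/64, -125/128, -499/512, -997/1024, -1993/2048, -3985/4096, -7969/8192]  R=[-249/256, -31/32, -15/16, -7/8, -3/4, -1/2, 0]  gives -15937/16384

-15937/16384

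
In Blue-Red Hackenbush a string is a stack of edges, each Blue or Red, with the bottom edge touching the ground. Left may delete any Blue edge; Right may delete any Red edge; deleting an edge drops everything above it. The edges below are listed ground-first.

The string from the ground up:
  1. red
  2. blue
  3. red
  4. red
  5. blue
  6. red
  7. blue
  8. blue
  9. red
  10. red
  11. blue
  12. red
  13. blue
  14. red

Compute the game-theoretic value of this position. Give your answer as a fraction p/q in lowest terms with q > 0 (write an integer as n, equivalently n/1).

-6763/8192

Build g(s[:k]) for k = 1..14, string s = red blue red red blue red blue blue red red blue red blue red.
g_1 [r]  L=[]  R=[0]  so -1
g_2 [rb]  L=[-1]  R=[0]  so -1/2
g_3 [rbr]  L=[-1]  R=[-1/2; 0]  so -3/4
g_4 [rbrr]  L=[-1]  R=[-3/4; -1/2; 0]  so -7/8
g_5 [rbrrb]  L=[-1; -7/8]  R=[-3/4; -1/2; 0]  so -13/16
g_6 [rbrrbr]  L=[-1; -7/8]  R=[-13/16; -3/4; -1/2; 0]  so -27/32
g_7 [rbrrbrb]  L=[-1; -7/8; -27/32]  R=[-13/16; -3/4; -1/2; 0]  so -53/64
g_8 [rbrrbrbb]  L=[-1; -7/8; -27/32; -53/64]  R=[-13/16; -3/4; -1/2; 0]  so -105/128
g_9 [rbrrbrbbr]  L=[-1; -7/8; -27/32; -53/64]  R=[-105/128; -13/16; -3/4; -1/2; 0]  so -211/256
g_10 [rbrrbrbbrr]  L=[-1; -7/8; -27/32; -53/64]  R=[-211/256; -105/128; -13/16; -3/4; -1/2; 0]  so -423/512
g_11 [rbrrbrbbrrb]  L=[-1; -7/8; -27/32; -53/64; -423/512]  R=[-211/256; -105/128; -13/16; -3/4; -1/2; 0]  so -845/1024
g_12 [rbrrbrbbrrbr]  L=[-1; -7/8; -27/32; -53/64; -423/512]  R=[-845/1024; -211/256; -105/128; -13/16; -3/4; -1/2; 0]  so -1691/2048
g_13 [rbrrbrbbrrbrb]  L=[-1; -7/8; -27/32; -53/64; -423/512; -1691/2048]  R=[-845/1024; -211/256; -105/128; -13/16; -3/4; -1/2; 0]  so -3381/4096
g_14 [rbrrbrbbrrbrbr]  L=[-1; -7/8; -27/32; -53/64; -423/512; -1691/2048]  R=[-3381/4096; -845/1024; -211/256; -105/128; -13/16; -3/4; -1/2; 0]  so -6763/8192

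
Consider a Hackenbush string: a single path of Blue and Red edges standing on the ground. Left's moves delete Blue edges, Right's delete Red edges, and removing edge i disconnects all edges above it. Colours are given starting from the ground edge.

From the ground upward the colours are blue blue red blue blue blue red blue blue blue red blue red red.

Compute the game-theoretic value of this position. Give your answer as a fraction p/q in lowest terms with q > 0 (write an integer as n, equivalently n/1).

7913/4096

b: Left { 0 }, Right { (no moves) } = simplest 1
bb: Left { 0 1 }, Right { (no moves) } = simplest 2
bbr: Left { 0 1 }, Right { 2 } = simplest 3/2
bbrb: Left { 0 1 3/2 }, Right { 2 } = simplest 7/4
bbrbb: Left { 0 1 3/2 7/4 }, Right { 2 } = simplest 15/8
bbrbbb: Left { 0 1 3/2 7/4 15/8 }, Right { 2 } = simplest 31/16
bbrbbbr: Left { 0 1 3/2 7/4 15/8 }, Right { 31/16 2 } = simplest 61/32
bbrbbbrb: Left { 0 1 3/2 7/4 15/8 61/32 }, Right { 31/16 2 } = simplest 123/64
bbrbbbrbb: Left { 0 1 3/2 7/4 15/8 61/32 123/64 }, Right { 31/16 2 } = simplest 247/128
bbrbbbrbbb: Left { 0 1 3/2 7/4 15/8 61/32 123/64 247/128 }, Right { 31/16 2 } = simplest 495/256
bbrbbbrbbbr: Left { 0 1 3/2 7/4 15/8 61/32 123/64 247/128 }, Right { 495/256 31/16 2 } = simplest 989/512
bbrbbbrbbbrb: Left { 0 1 3/2 7/4 15/8 61/32 123/64 247/128 989/512 }, Right { 495/256 31/16 2 } = simplest 1979/1024
bbrbbbrbbbrbr: Left { 0 1 3/2 7/4 15/8 61/32 123/64 247/128 989/512 }, Right { 1979/1024 495/256 31/16 2 } = simplest 3957/2048
bbrbbbrbbbrbrr: Left { 0 1 3/2 7/4 15/8 61/32 123/64 247/128 989/512 }, Right { 3957/2048 1979/1024 495/256 31/16 2 } = simplest 7913/4096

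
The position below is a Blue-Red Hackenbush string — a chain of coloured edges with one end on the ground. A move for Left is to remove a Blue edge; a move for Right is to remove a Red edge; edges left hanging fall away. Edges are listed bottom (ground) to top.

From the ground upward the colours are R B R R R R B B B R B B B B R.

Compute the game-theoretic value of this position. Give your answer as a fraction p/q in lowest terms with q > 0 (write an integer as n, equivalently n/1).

edge 1 of 15 (R): { ∅ | 0 } gives -1
edge 2 of 15 (B): { -1 | 0 } gives -1/2
edge 3 of 15 (R): { -1 | -1/2 0 } gives -3/4
edge 4 of 15 (R): { -1 | -3/4 -1/2 0 } gives -7/8
edge 5 of 15 (R): { -1 | -7/8 -3/4 -1/2 0 } gives -15/16
edge 6 of 15 (R): { -1 | -15/16 -7/8 -3/4 -1/2 0 } gives -31/32
edge 7 of 15 (B): { -1 -31/32 | -15/16 -7/8 -3/4 -1/2 0 } gives -61/64
edge 8 of 15 (B): { -1 -31/32 -61/64 | -15/16 -7/8 -3/4 -1/2 0 } gives -121/128
edge 9 of 15 (B): { -1 -31/32 -61/64 -121/128 | -15/16 -7/8 -3/4 -1/2 0 } gives -241/256
edge 10 of 15 (R): { -1 -31/32 -61/64 -121/128 | -241/256 -15/16 -7/8 -3/4 -1/2 0 } gives -483/512
edge 11 of 15 (B): { -1 -31/32 -61/64 -121/128 -483/512 | -241/256 -15/16 -7/8 -3/4 -1/2 0 } gives -965/1024
edge 12 of 15 (B): { -1 -31/32 -61/64 -121/128 -483/512 -965/1024 | -241/256 -15/16 -7/8 -3/4 -1/2 0 } gives -1929/2048
edge 13 of 15 (B): { -1 -31/32 -61/64 -121/128 -483/512 -965/1024 -1929/2048 | -241/256 -15/16 -7/8 -3/4 -1/2 0 } gives -3857/4096
edge 14 of 15 (B): { -1 -31/32 -61/64 -121/128 -483/512 -965/1024 -1929/2048 -3857/4096 | -241/256 -15/16 -7/8 -3/4 -1/2 0 } gives -7713/8192
edge 15 of 15 (R): { -1 -31/32 -61/64 -121/128 -483/512 -965/1024 -1929/2048 -3857/4096 | -7713/8192 -241/256 -15/16 -7/8 -3/4 -1/2 0 } gives -15427/16384

-15427/16384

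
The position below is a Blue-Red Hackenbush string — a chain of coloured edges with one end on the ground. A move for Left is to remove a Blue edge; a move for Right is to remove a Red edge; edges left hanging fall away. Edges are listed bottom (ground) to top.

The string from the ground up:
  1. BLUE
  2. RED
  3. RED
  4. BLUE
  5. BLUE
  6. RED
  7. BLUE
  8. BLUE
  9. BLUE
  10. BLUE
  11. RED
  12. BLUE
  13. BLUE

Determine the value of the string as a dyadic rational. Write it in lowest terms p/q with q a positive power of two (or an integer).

1783/4096

edge 1 of 13 (BLUE): { 0 | — } -> 1
edge 2 of 13 (RED): { 0 | 1 } -> 1/2
edge 3 of 13 (RED): { 0 | 1/2, 1 } -> 1/4
edge 4 of 13 (BLUE): { 0, 1/4 | 1/2, 1 } -> 3/8
edge 5 of 13 (BLUE): { 0, 1/4, 3/8 | 1/2, 1 } -> 7/16
edge 6 of 13 (RED): { 0, 1/4, 3/8 | 7/16, 1/2, 1 } -> 13/32
edge 7 of 13 (BLUE): { 0, 1/4, 3/8, 13/32 | 7/16, 1/2, 1 } -> 27/64
edge 8 of 13 (BLUE): { 0, 1/4, 3/8, 13/32, 27/64 | 7/16, 1/2, 1 } -> 55/128
edge 9 of 13 (BLUE): { 0, 1/4, 3/8, 13/32, 27/64, 55/128 | 7/16, 1/2, 1 } -> 111/256
edge 10 of 13 (BLUE): { 0, 1/4, 3/8, 13/32, 27/64, 55/128, 111/256 | 7/16, 1/2, 1 } -> 223/512
edge 11 of 13 (RED): { 0, 1/4, 3/8, 13/32, 27/64, 55/128, 111/256 | 223/512, 7/16, 1/2, 1 } -> 445/1024
edge 12 of 13 (BLUE): { 0, 1/4, 3/8, 13/32, 27/64, 55/128, 111/256, 445/1024 | 223/512, 7/16, 1/2, 1 } -> 891/2048
edge 13 of 13 (BLUE): { 0, 1/4, 3/8, 13/32, 27/64, 55/128, 111/256, 445/1024, 891/2048 | 223/512, 7/16, 1/2, 1 } -> 1783/4096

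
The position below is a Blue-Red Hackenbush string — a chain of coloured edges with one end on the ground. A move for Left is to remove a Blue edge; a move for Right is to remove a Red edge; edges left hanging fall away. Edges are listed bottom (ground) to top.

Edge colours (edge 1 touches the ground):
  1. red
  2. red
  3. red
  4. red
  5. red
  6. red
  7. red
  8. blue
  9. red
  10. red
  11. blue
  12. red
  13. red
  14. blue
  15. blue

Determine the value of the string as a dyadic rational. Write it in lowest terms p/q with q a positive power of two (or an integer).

-1753/256

r: Left { — }, Right { 0 } so simplest -1
rr: Left { — }, Right { -1, 0 } so simplest -2
rrr: Left { — }, Right { -2, -1, 0 } so simplest -3
rrrr: Left { — }, Right { -3, -2, -1, 0 } so simplest -4
rrrrr: Left { — }, Right { -4, -3, -2, -1, 0 } so simplest -5
rrrrrr: Left { — }, Right { -5, -4, -3, -2, -1, 0 } so simplest -6
rrrrrrr: Left { — }, Right { -6, -5, -4, -3, -2, -1, 0 } so simplest -7
rrrrrrrb: Left { -7 }, Right { -6, -5, -4, -3, -2, -1, 0 } so simplest -13/2
rrrrrrrbr: Left { -7 }, Right { -13/2, -6, -5, -4, -3, -2, -1, 0 } so simplest -27/4
rrrrrrrbrr: Left { -7 }, Right { -27/4, -13/2, -6, -5, -4, -3, -2, -1, 0 } so simplest -55/8
rrrrrrrbrrb: Left { -7, -55/8 }, Right { -27/4, -13/2, -6, -5, -4, -3, -2, -1, 0 } so simplest -109/16
rrrrrrrbrrbr: Left { -7, -55/8 }, Right { -109/16, -27/4, -13/2, -6, -5, -4, -3, -2, -1, 0 } so simplest -219/32
rrrrrrrbrrbrr: Left { -7, -55/8 }, Right { -219/32, -109/16, -27/4, -13/2, -6, -5, -4, -3, -2, -1, 0 } so simplest -439/64
rrrrrrrbrrbrrb: Left { -7, -55/8, -439/64 }, Right { -219/32, -109/16, -27/4, -13/2, -6, -5, -4, -3, -2, -1, 0 } so simplest -877/128
rrrrrrrbrrbrrbb: Left { -7, -55/8, -439/64, -877/128 }, Right { -219/32, -109/16, -27/4, -13/2, -6, -5, -4, -3, -2, -1, 0 } so simplest -1753/256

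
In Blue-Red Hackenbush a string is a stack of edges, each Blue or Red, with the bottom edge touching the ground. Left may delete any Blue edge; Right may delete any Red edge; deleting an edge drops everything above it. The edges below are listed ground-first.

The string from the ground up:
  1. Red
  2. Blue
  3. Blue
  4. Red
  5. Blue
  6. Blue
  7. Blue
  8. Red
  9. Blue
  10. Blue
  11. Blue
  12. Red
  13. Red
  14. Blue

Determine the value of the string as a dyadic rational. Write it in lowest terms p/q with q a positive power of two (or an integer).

-2189/8192

Prefix values for Red Blue Blue Red Blue Blue Blue Red Blue Blue Blue Red Red Blue via {L|R} + simplicity:
R: Left {  }, Right { 0 } -> simplest -1
RB: Left { -1 }, Right { 0 } -> simplest -1/2
RBB: Left { -1 -1/2 }, Right { 0 } -> simplest -1/4
RBBR: Left { -1 -1/2 }, Right { -1/4 0 } -> simplest -3/8
RBBRB: Left { -1 -1/2 -3/8 }, Right { -1/4 0 } -> simplest -5/16
RBBRBB: Left { -1 -1/2 -3/8 -5/16 }, Right { -1/4 0 } -> simplest -9/32
RBBRBBB: Left { -1 -1/2 -3/8 -5/16 -9/32 }, Right { -1/4 0 } -> simplest -17/64
RBBRBBBR: Left { -1 -1/2 -3/8 -5/16 -9/32 }, Right { -17/64 -1/4 0 } -> simplest -35/128
RBBRBBBRB: Left { -1 -1/2 -3/8 -5/16 -9/32 -35/128 }, Right { -17/64 -1/4 0 } -> simplest -69/256
RBBRBBBRBB: Left { -1 -1/2 -3/8 -5/16 -9/32 -35/128 -69/256 }, Right { -17/64 -1/4 0 } -> simplest -137/512
RBBRBBBRBBB: Left { -1 -1/2 -3/8 -5/16 -9/32 -35/128 -69/256 -137/512 }, Right { -17/64 -1/4 0 } -> simplest -273/1024
RBBRBBBRBBBR: Left { -1 -1/2 -3/8 -5/16 -9/32 -35/128 -69/256 -137/512 }, Right { -273/1024 -17/64 -1/4 0 } -> simplest -547/2048
RBBRBBBRBBBRR: Left { -1 -1/2 -3/8 -5/16 -9/32 -35/128 -69/256 -137/512 }, Right { -547/2048 -273/1024 -17/64 -1/4 0 } -> simplest -1095/4096
RBBRBBBRBBBRRB: Left { -1 -1/2 -3/8 -5/16 -9/32 -35/128 -69/256 -137/512 -1095/4096 }, Right { -547/2048 -273/1024 -17/64 -1/4 0 } -> simplest -2189/8192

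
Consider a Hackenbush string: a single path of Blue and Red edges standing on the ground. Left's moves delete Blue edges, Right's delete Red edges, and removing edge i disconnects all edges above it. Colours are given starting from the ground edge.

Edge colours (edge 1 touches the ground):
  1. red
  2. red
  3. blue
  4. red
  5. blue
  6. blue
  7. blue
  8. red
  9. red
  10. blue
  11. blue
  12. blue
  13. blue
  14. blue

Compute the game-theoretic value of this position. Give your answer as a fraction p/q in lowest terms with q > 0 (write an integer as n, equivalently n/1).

g_1 [r]  L=[·]  R=[0]  — -1
g_2 [rr]  L=[·]  R=[-1; 0]  — -2
g_3 [rrb]  L=[-2]  R=[-1; 0]  — -3/2
g_4 [rrbr]  L=[-2]  R=[-3/2; -1; 0]  — -7/4
g_5 [rrbrb]  L=[-2; -7/4]  R=[-3/2; -1; 0]  — -13/8
g_6 [rrbrbb]  L=[-2; -7/4; -13/8]  R=[-3/2; -1; 0]  — -25/16
g_7 [rrbrbbb]  L=[-2; -7/4; -13/8; -25/16]  R=[-3/2; -1; 0]  — -49/32
g_8 [rrbrbbbr]  L=[-2; -7/4; -13/8; -25/16]  R=[-49/32; -3/2; -1; 0]  — -99/64
g_9 [rrbrbbbrr]  L=[-2; -7/4; -13/8; -25/16]  R=[-99/64; -49/32; -3/2; -1; 0]  — -199/128
g_10 [rrbrbbbrrb]  L=[-2; -7/4; -13/8; -25/16; -199/128]  R=[-99/64; -49/32; -3/2; -1; 0]  — -397/256
g_11 [rrbrbbbrrbb]  L=[-2; -7/4; -13/8; -25/16; -199/128; -397/256]  R=[-99/64; -49/32; -3/2; -1; 0]  — -793/512
g_12 [rrbrbbbrrbbb]  L=[-2; -7/4; -13/8; -25/16; -199/128; -397/256; -793/512]  R=[-99/64; -49/32; -3/2; -1; 0]  — -1585/1024
g_13 [rrbrbbbrrbbbb]  L=[-2; -7/4; -13/8; -25/16; -199/128; -397/256; -793/512; -1585/1024]  R=[-99/64; -49/32; -3/2; -1; 0]  — -3169/2048
g_14 [rrbrbbbrrbbbbb]  L=[-2; -7/4; -13/8; -25/16; -199/128; -397/256; -793/512; -1585/1024; -3169/2048]  R=[-99/64; -49/32; -3/2; -1; 0]  — -6337/4096

-6337/4096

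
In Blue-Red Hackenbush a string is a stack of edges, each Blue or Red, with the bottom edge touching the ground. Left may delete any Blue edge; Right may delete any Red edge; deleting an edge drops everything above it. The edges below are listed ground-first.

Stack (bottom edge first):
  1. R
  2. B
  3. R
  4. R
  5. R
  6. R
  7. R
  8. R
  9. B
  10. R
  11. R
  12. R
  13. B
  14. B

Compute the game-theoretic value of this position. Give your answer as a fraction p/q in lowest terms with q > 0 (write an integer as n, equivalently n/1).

1 of 14 · R · max L −∞ · min R 0 → -1
2 of 14 · RB · max L -1 · min R 0 → -1/2
3 of 14 · RBR · max L -1 · min R -1/2 → -3/4
4 of 14 · RBRR · max L -1 · min R -3/4 → -7/8
5 of 14 · RBRRR · max L -1 · min R -7/8 → -15/16
6 of 14 · RBRRRR · max L -1 · min R -15/16 → -31/32
7 of 14 · RBRRRRR · max L -1 · min R -31/32 → -63/64
8 of 14 · RBRRRRRR · max L -1 · min R -63/64 → -127/128
9 of 14 · RBRRRRRRB · max L -127/128 · min R -63/64 → -253/256
10 of 14 · RBRRRRRRBR · max L -127/128 · min R -253/256 → -507/512
11 of 14 · RBRRRRRRBRR · max L -127/128 · min R -507/512 → -1015/1024
12 of 14 · RBRRRRRRBRRR · max L -127/128 · min R -1015/1024 → -2031/2048
13 of 14 · RBRRRRRRBRRRB · max L -2031/2048 · min R -1015/1024 → -4061/4096
14 of 14 · RBRRRRRRBRRRBB · max L -4061/4096 · min R -1015/1024 → -8121/8192

-8121/8192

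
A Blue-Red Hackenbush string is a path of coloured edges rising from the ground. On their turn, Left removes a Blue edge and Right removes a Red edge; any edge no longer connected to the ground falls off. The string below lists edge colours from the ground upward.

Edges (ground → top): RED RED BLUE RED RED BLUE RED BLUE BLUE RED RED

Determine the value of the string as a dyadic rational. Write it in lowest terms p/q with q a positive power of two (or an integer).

v(R) = { (no moves) | 0 } -> -1
v(RR) = { (no moves) | -1; 0 } -> -2
v(RRB) = { -2 | -1; 0 } -> -3/2
v(RRBR) = { -2 | -3/2; -1; 0 } -> -7/4
v(RRBRR) = { -2 | -7/4; -3/2; -1; 0 } -> -15/8
v(RRBRRB) = { -2; -15/8 | -7/4; -3/2; -1; 0 } -> -29/16
v(RRBRRBR) = { -2; -15/8 | -29/16; -7/4; -3/2; -1; 0 } -> -59/32
v(RRBRRBRB) = { -2; -15/8; -59/32 | -29/16; -7/4; -3/2; -1; 0 } -> -117/64
v(RRBRRBRBB) = { -2; -15/8; -59/32; -117/64 | -29/16; -7/4; -3/2; -1; 0 } -> -233/128
v(RRBRRBRBBR) = { -2; -15/8; -59/32; -117/64 | -233/128; -29/16; -7/4; -3/2; -1; 0 } -> -467/256
v(RRBRRBRBBRR) = { -2; -15/8; -59/32; -117/64 | -467/256; -233/128; -29/16; -7/4; -3/2; -1; 0 } -> -935/512

-935/512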